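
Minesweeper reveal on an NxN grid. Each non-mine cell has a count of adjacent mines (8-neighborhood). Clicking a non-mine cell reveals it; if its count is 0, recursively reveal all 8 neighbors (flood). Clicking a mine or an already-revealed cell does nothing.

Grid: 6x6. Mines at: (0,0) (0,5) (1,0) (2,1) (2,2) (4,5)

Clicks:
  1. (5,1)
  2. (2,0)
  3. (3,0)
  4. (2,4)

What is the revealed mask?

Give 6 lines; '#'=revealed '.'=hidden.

Click 1 (5,1) count=0: revealed 15 new [(3,0) (3,1) (3,2) (3,3) (3,4) (4,0) (4,1) (4,2) (4,3) (4,4) (5,0) (5,1) (5,2) (5,3) (5,4)] -> total=15
Click 2 (2,0) count=2: revealed 1 new [(2,0)] -> total=16
Click 3 (3,0) count=1: revealed 0 new [(none)] -> total=16
Click 4 (2,4) count=0: revealed 7 new [(1,3) (1,4) (1,5) (2,3) (2,4) (2,5) (3,5)] -> total=23

Answer: ......
...###
#..###
######
#####.
#####.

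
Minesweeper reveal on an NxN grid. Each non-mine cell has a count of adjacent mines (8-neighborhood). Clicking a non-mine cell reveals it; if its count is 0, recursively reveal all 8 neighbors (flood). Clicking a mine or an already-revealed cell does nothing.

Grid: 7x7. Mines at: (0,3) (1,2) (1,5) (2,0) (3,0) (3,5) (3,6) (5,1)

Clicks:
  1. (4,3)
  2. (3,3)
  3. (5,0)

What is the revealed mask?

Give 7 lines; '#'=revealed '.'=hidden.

Answer: .......
.......
.####..
.####..
.######
#.#####
..#####

Derivation:
Click 1 (4,3) count=0: revealed 24 new [(2,1) (2,2) (2,3) (2,4) (3,1) (3,2) (3,3) (3,4) (4,1) (4,2) (4,3) (4,4) (4,5) (4,6) (5,2) (5,3) (5,4) (5,5) (5,6) (6,2) (6,3) (6,4) (6,5) (6,6)] -> total=24
Click 2 (3,3) count=0: revealed 0 new [(none)] -> total=24
Click 3 (5,0) count=1: revealed 1 new [(5,0)] -> total=25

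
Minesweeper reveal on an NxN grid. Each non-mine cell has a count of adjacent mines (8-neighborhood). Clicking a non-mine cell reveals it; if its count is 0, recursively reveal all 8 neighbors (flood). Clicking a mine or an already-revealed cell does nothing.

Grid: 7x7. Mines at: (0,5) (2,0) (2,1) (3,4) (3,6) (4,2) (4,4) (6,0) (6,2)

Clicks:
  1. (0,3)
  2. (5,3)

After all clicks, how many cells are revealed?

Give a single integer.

Click 1 (0,3) count=0: revealed 13 new [(0,0) (0,1) (0,2) (0,3) (0,4) (1,0) (1,1) (1,2) (1,3) (1,4) (2,2) (2,3) (2,4)] -> total=13
Click 2 (5,3) count=3: revealed 1 new [(5,3)] -> total=14

Answer: 14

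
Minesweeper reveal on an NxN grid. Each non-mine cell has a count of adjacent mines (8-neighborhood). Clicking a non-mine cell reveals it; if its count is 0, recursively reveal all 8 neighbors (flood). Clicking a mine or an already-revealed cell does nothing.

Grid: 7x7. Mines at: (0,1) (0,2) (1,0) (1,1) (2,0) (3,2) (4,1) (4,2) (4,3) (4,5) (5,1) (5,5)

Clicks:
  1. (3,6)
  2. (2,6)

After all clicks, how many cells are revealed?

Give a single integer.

Answer: 16

Derivation:
Click 1 (3,6) count=1: revealed 1 new [(3,6)] -> total=1
Click 2 (2,6) count=0: revealed 15 new [(0,3) (0,4) (0,5) (0,6) (1,3) (1,4) (1,5) (1,6) (2,3) (2,4) (2,5) (2,6) (3,3) (3,4) (3,5)] -> total=16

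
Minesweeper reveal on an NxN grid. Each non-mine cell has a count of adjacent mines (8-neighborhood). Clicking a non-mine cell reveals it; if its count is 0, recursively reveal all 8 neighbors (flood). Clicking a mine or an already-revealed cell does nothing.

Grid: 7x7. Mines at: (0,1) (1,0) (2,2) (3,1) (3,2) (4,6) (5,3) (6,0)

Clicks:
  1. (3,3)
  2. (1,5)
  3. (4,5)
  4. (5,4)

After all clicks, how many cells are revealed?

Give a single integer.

Click 1 (3,3) count=2: revealed 1 new [(3,3)] -> total=1
Click 2 (1,5) count=0: revealed 20 new [(0,2) (0,3) (0,4) (0,5) (0,6) (1,2) (1,3) (1,4) (1,5) (1,6) (2,3) (2,4) (2,5) (2,6) (3,4) (3,5) (3,6) (4,3) (4,4) (4,5)] -> total=21
Click 3 (4,5) count=1: revealed 0 new [(none)] -> total=21
Click 4 (5,4) count=1: revealed 1 new [(5,4)] -> total=22

Answer: 22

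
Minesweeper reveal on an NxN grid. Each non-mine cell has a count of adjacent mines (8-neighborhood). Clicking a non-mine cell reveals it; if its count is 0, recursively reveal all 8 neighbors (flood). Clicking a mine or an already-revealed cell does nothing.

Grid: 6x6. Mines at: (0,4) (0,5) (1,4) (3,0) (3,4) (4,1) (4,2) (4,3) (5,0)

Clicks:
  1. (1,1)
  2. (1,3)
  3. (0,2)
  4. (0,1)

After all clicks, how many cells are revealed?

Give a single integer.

Answer: 15

Derivation:
Click 1 (1,1) count=0: revealed 15 new [(0,0) (0,1) (0,2) (0,3) (1,0) (1,1) (1,2) (1,3) (2,0) (2,1) (2,2) (2,3) (3,1) (3,2) (3,3)] -> total=15
Click 2 (1,3) count=2: revealed 0 new [(none)] -> total=15
Click 3 (0,2) count=0: revealed 0 new [(none)] -> total=15
Click 4 (0,1) count=0: revealed 0 new [(none)] -> total=15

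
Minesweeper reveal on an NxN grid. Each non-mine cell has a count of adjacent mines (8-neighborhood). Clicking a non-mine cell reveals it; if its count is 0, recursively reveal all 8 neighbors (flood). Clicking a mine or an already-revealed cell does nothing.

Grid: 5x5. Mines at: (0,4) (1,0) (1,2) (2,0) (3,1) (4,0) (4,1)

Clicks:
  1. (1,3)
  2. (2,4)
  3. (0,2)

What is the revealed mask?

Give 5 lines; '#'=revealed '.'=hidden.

Click 1 (1,3) count=2: revealed 1 new [(1,3)] -> total=1
Click 2 (2,4) count=0: revealed 10 new [(1,4) (2,2) (2,3) (2,4) (3,2) (3,3) (3,4) (4,2) (4,3) (4,4)] -> total=11
Click 3 (0,2) count=1: revealed 1 new [(0,2)] -> total=12

Answer: ..#..
...##
..###
..###
..###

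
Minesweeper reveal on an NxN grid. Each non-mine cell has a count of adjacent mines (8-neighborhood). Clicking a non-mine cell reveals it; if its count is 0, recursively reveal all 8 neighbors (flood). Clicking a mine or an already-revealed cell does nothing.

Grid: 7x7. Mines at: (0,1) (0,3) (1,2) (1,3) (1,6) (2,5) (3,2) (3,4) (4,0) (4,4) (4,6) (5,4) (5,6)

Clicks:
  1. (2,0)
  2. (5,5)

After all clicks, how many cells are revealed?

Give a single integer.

Answer: 7

Derivation:
Click 1 (2,0) count=0: revealed 6 new [(1,0) (1,1) (2,0) (2,1) (3,0) (3,1)] -> total=6
Click 2 (5,5) count=4: revealed 1 new [(5,5)] -> total=7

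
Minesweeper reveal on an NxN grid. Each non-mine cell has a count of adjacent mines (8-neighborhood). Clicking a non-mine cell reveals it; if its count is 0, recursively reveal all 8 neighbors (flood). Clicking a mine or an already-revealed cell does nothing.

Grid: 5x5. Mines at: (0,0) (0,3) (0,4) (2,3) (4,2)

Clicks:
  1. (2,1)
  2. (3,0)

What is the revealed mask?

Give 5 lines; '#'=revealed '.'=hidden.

Answer: .....
###..
###..
###..
##...

Derivation:
Click 1 (2,1) count=0: revealed 11 new [(1,0) (1,1) (1,2) (2,0) (2,1) (2,2) (3,0) (3,1) (3,2) (4,0) (4,1)] -> total=11
Click 2 (3,0) count=0: revealed 0 new [(none)] -> total=11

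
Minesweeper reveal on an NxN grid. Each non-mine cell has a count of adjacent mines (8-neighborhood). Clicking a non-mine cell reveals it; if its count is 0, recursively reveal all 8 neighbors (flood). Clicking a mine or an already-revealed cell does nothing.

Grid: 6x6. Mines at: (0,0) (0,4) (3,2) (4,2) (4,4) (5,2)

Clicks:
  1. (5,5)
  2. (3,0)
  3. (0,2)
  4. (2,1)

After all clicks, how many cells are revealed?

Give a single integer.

Click 1 (5,5) count=1: revealed 1 new [(5,5)] -> total=1
Click 2 (3,0) count=0: revealed 10 new [(1,0) (1,1) (2,0) (2,1) (3,0) (3,1) (4,0) (4,1) (5,0) (5,1)] -> total=11
Click 3 (0,2) count=0: revealed 7 new [(0,1) (0,2) (0,3) (1,2) (1,3) (2,2) (2,3)] -> total=18
Click 4 (2,1) count=1: revealed 0 new [(none)] -> total=18

Answer: 18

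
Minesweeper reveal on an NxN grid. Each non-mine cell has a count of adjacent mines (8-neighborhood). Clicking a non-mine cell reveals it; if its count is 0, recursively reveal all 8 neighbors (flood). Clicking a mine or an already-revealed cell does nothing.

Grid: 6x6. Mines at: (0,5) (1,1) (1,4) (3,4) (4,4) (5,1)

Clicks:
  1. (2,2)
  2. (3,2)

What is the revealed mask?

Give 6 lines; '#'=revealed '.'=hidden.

Answer: ......
......
####..
####..
####..
......

Derivation:
Click 1 (2,2) count=1: revealed 1 new [(2,2)] -> total=1
Click 2 (3,2) count=0: revealed 11 new [(2,0) (2,1) (2,3) (3,0) (3,1) (3,2) (3,3) (4,0) (4,1) (4,2) (4,3)] -> total=12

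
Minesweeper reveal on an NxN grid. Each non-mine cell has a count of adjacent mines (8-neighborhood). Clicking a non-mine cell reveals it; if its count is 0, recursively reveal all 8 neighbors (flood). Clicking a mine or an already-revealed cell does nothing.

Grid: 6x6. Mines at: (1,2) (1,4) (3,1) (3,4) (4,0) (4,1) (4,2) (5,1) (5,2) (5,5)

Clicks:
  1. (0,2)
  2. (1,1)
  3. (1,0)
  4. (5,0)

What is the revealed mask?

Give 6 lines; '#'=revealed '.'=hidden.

Answer: ###...
##....
##....
......
......
#.....

Derivation:
Click 1 (0,2) count=1: revealed 1 new [(0,2)] -> total=1
Click 2 (1,1) count=1: revealed 1 new [(1,1)] -> total=2
Click 3 (1,0) count=0: revealed 5 new [(0,0) (0,1) (1,0) (2,0) (2,1)] -> total=7
Click 4 (5,0) count=3: revealed 1 new [(5,0)] -> total=8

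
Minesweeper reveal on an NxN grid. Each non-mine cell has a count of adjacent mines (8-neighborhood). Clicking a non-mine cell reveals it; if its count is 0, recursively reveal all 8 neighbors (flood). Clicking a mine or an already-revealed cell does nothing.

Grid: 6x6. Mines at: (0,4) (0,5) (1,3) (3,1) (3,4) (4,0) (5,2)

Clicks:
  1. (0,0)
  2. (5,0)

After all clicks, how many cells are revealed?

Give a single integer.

Answer: 10

Derivation:
Click 1 (0,0) count=0: revealed 9 new [(0,0) (0,1) (0,2) (1,0) (1,1) (1,2) (2,0) (2,1) (2,2)] -> total=9
Click 2 (5,0) count=1: revealed 1 new [(5,0)] -> total=10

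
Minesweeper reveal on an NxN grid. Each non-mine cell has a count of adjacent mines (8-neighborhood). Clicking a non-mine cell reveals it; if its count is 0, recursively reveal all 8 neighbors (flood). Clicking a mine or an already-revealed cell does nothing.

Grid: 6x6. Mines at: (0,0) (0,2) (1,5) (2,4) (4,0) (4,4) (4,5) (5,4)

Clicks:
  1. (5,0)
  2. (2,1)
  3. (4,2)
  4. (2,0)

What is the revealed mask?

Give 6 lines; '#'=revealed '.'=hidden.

Answer: ......
####..
####..
####..
.###..
####..

Derivation:
Click 1 (5,0) count=1: revealed 1 new [(5,0)] -> total=1
Click 2 (2,1) count=0: revealed 18 new [(1,0) (1,1) (1,2) (1,3) (2,0) (2,1) (2,2) (2,3) (3,0) (3,1) (3,2) (3,3) (4,1) (4,2) (4,3) (5,1) (5,2) (5,3)] -> total=19
Click 3 (4,2) count=0: revealed 0 new [(none)] -> total=19
Click 4 (2,0) count=0: revealed 0 new [(none)] -> total=19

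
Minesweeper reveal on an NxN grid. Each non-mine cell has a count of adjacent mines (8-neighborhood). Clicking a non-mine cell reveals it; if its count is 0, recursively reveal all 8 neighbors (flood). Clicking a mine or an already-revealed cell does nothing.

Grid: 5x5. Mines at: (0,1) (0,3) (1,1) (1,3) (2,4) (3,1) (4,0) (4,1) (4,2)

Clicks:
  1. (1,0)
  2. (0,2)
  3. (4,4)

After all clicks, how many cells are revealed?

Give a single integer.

Answer: 6

Derivation:
Click 1 (1,0) count=2: revealed 1 new [(1,0)] -> total=1
Click 2 (0,2) count=4: revealed 1 new [(0,2)] -> total=2
Click 3 (4,4) count=0: revealed 4 new [(3,3) (3,4) (4,3) (4,4)] -> total=6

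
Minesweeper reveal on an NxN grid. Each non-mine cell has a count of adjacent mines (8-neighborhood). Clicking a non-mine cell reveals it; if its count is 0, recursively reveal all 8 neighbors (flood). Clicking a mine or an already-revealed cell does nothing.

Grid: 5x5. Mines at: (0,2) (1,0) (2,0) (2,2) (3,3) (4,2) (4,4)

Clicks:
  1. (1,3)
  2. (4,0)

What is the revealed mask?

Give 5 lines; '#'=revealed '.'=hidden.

Click 1 (1,3) count=2: revealed 1 new [(1,3)] -> total=1
Click 2 (4,0) count=0: revealed 4 new [(3,0) (3,1) (4,0) (4,1)] -> total=5

Answer: .....
...#.
.....
##...
##...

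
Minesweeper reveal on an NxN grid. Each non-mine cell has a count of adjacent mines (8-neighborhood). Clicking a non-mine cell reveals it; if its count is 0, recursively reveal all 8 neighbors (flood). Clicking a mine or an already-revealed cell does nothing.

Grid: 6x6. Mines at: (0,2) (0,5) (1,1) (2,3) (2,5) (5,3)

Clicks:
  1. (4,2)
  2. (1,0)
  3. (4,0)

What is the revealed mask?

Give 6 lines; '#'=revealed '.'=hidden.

Click 1 (4,2) count=1: revealed 1 new [(4,2)] -> total=1
Click 2 (1,0) count=1: revealed 1 new [(1,0)] -> total=2
Click 3 (4,0) count=0: revealed 11 new [(2,0) (2,1) (2,2) (3,0) (3,1) (3,2) (4,0) (4,1) (5,0) (5,1) (5,2)] -> total=13

Answer: ......
#.....
###...
###...
###...
###...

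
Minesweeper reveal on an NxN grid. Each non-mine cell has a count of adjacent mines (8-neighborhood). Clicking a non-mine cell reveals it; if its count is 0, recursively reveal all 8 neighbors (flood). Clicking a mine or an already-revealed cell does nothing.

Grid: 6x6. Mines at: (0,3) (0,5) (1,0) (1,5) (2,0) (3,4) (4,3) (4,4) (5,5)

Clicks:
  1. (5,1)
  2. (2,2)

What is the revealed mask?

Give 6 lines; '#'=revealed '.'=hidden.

Click 1 (5,1) count=0: revealed 9 new [(3,0) (3,1) (3,2) (4,0) (4,1) (4,2) (5,0) (5,1) (5,2)] -> total=9
Click 2 (2,2) count=0: revealed 7 new [(1,1) (1,2) (1,3) (2,1) (2,2) (2,3) (3,3)] -> total=16

Answer: ......
.###..
.###..
####..
###...
###...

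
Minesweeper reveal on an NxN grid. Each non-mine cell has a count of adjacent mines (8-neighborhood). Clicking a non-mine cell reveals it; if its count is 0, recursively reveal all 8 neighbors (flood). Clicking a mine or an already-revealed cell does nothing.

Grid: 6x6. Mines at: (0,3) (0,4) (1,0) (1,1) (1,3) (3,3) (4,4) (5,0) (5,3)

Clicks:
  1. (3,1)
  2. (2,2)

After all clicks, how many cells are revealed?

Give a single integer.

Answer: 9

Derivation:
Click 1 (3,1) count=0: revealed 9 new [(2,0) (2,1) (2,2) (3,0) (3,1) (3,2) (4,0) (4,1) (4,2)] -> total=9
Click 2 (2,2) count=3: revealed 0 new [(none)] -> total=9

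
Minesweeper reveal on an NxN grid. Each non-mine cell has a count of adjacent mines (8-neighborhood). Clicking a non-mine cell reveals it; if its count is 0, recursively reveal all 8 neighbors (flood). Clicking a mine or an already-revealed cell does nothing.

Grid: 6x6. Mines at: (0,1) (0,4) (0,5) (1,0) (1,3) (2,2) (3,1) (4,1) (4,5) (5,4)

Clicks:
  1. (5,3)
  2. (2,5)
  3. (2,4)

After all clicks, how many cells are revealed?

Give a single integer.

Click 1 (5,3) count=1: revealed 1 new [(5,3)] -> total=1
Click 2 (2,5) count=0: revealed 6 new [(1,4) (1,5) (2,4) (2,5) (3,4) (3,5)] -> total=7
Click 3 (2,4) count=1: revealed 0 new [(none)] -> total=7

Answer: 7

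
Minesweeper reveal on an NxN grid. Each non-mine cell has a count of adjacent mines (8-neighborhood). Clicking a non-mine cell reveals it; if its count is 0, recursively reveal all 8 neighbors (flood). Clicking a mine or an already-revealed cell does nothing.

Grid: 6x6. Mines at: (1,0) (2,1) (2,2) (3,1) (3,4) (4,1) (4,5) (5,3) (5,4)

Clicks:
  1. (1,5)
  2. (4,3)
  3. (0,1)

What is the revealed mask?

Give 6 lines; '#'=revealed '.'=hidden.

Click 1 (1,5) count=0: revealed 13 new [(0,1) (0,2) (0,3) (0,4) (0,5) (1,1) (1,2) (1,3) (1,4) (1,5) (2,3) (2,4) (2,5)] -> total=13
Click 2 (4,3) count=3: revealed 1 new [(4,3)] -> total=14
Click 3 (0,1) count=1: revealed 0 new [(none)] -> total=14

Answer: .#####
.#####
...###
......
...#..
......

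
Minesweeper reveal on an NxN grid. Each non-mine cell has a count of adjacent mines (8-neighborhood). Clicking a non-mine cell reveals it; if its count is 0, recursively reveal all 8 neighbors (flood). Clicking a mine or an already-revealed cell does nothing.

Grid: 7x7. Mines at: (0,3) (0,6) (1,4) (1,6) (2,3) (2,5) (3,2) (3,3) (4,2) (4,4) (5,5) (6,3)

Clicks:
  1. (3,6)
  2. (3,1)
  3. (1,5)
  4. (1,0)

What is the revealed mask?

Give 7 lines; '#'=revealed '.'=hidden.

Answer: ###....
###..#.
###....
##....#
##.....
###....
###....

Derivation:
Click 1 (3,6) count=1: revealed 1 new [(3,6)] -> total=1
Click 2 (3,1) count=2: revealed 1 new [(3,1)] -> total=2
Click 3 (1,5) count=4: revealed 1 new [(1,5)] -> total=3
Click 4 (1,0) count=0: revealed 18 new [(0,0) (0,1) (0,2) (1,0) (1,1) (1,2) (2,0) (2,1) (2,2) (3,0) (4,0) (4,1) (5,0) (5,1) (5,2) (6,0) (6,1) (6,2)] -> total=21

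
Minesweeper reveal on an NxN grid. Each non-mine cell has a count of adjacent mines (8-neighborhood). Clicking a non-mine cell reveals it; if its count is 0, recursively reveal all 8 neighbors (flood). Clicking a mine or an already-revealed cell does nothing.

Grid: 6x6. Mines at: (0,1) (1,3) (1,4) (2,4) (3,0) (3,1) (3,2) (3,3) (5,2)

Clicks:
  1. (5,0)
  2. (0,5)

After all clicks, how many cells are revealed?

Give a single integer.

Answer: 5

Derivation:
Click 1 (5,0) count=0: revealed 4 new [(4,0) (4,1) (5,0) (5,1)] -> total=4
Click 2 (0,5) count=1: revealed 1 new [(0,5)] -> total=5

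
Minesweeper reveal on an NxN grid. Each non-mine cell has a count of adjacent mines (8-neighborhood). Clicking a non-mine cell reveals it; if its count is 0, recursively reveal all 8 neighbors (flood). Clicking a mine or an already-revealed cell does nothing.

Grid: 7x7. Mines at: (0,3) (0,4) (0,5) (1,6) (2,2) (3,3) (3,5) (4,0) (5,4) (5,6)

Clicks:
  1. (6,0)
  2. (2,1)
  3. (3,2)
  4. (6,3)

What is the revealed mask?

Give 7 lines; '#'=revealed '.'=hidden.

Click 1 (6,0) count=0: revealed 11 new [(4,1) (4,2) (4,3) (5,0) (5,1) (5,2) (5,3) (6,0) (6,1) (6,2) (6,3)] -> total=11
Click 2 (2,1) count=1: revealed 1 new [(2,1)] -> total=12
Click 3 (3,2) count=2: revealed 1 new [(3,2)] -> total=13
Click 4 (6,3) count=1: revealed 0 new [(none)] -> total=13

Answer: .......
.......
.#.....
..#....
.###...
####...
####...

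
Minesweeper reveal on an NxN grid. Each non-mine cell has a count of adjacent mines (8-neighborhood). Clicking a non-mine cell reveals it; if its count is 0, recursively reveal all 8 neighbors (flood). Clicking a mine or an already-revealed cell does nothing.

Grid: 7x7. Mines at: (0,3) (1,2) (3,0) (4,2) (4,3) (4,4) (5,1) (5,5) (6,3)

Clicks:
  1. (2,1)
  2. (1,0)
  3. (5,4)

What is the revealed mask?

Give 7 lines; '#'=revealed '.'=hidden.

Answer: ##.....
##.....
##.....
.......
.......
....#..
.......

Derivation:
Click 1 (2,1) count=2: revealed 1 new [(2,1)] -> total=1
Click 2 (1,0) count=0: revealed 5 new [(0,0) (0,1) (1,0) (1,1) (2,0)] -> total=6
Click 3 (5,4) count=4: revealed 1 new [(5,4)] -> total=7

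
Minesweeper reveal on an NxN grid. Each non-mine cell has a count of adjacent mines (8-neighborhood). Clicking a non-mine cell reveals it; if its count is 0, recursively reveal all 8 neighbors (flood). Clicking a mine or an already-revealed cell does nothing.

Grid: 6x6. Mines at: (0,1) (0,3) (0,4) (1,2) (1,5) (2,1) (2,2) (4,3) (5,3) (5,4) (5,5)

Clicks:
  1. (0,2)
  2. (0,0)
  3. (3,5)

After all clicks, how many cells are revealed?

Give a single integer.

Answer: 8

Derivation:
Click 1 (0,2) count=3: revealed 1 new [(0,2)] -> total=1
Click 2 (0,0) count=1: revealed 1 new [(0,0)] -> total=2
Click 3 (3,5) count=0: revealed 6 new [(2,4) (2,5) (3,4) (3,5) (4,4) (4,5)] -> total=8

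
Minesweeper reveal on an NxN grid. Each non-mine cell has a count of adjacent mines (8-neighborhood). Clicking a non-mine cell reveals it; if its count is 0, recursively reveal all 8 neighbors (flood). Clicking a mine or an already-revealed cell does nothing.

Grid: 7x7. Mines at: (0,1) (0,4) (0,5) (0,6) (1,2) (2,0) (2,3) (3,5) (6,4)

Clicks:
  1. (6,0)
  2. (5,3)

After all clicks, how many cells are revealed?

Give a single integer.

Answer: 19

Derivation:
Click 1 (6,0) count=0: revealed 19 new [(3,0) (3,1) (3,2) (3,3) (3,4) (4,0) (4,1) (4,2) (4,3) (4,4) (5,0) (5,1) (5,2) (5,3) (5,4) (6,0) (6,1) (6,2) (6,3)] -> total=19
Click 2 (5,3) count=1: revealed 0 new [(none)] -> total=19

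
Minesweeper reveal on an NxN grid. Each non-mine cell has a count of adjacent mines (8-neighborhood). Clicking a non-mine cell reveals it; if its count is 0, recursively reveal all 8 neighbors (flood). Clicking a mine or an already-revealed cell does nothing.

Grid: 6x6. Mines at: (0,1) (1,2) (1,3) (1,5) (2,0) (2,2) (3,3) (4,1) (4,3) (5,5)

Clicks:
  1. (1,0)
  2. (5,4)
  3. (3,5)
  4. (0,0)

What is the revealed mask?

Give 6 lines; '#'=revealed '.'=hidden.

Click 1 (1,0) count=2: revealed 1 new [(1,0)] -> total=1
Click 2 (5,4) count=2: revealed 1 new [(5,4)] -> total=2
Click 3 (3,5) count=0: revealed 6 new [(2,4) (2,5) (3,4) (3,5) (4,4) (4,5)] -> total=8
Click 4 (0,0) count=1: revealed 1 new [(0,0)] -> total=9

Answer: #.....
#.....
....##
....##
....##
....#.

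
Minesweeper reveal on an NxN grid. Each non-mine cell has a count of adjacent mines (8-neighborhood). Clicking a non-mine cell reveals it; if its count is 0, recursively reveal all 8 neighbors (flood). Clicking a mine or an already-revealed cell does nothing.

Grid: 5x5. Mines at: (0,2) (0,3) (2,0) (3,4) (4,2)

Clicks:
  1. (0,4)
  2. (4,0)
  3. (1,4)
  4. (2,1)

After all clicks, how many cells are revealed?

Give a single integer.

Click 1 (0,4) count=1: revealed 1 new [(0,4)] -> total=1
Click 2 (4,0) count=0: revealed 4 new [(3,0) (3,1) (4,0) (4,1)] -> total=5
Click 3 (1,4) count=1: revealed 1 new [(1,4)] -> total=6
Click 4 (2,1) count=1: revealed 1 new [(2,1)] -> total=7

Answer: 7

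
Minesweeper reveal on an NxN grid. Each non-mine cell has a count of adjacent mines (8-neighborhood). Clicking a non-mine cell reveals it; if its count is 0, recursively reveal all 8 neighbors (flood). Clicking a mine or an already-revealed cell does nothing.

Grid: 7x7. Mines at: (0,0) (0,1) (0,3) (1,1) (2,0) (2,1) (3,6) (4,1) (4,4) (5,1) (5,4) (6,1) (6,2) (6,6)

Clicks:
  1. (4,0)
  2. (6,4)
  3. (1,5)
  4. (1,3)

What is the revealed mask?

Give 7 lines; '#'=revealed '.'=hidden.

Click 1 (4,0) count=2: revealed 1 new [(4,0)] -> total=1
Click 2 (6,4) count=1: revealed 1 new [(6,4)] -> total=2
Click 3 (1,5) count=0: revealed 17 new [(0,4) (0,5) (0,6) (1,2) (1,3) (1,4) (1,5) (1,6) (2,2) (2,3) (2,4) (2,5) (2,6) (3,2) (3,3) (3,4) (3,5)] -> total=19
Click 4 (1,3) count=1: revealed 0 new [(none)] -> total=19

Answer: ....###
..#####
..#####
..####.
#......
.......
....#..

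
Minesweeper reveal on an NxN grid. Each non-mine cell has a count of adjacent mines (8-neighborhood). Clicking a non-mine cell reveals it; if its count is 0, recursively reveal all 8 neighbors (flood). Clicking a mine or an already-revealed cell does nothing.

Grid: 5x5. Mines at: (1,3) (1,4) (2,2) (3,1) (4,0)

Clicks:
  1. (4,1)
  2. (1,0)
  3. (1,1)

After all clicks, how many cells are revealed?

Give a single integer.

Answer: 9

Derivation:
Click 1 (4,1) count=2: revealed 1 new [(4,1)] -> total=1
Click 2 (1,0) count=0: revealed 8 new [(0,0) (0,1) (0,2) (1,0) (1,1) (1,2) (2,0) (2,1)] -> total=9
Click 3 (1,1) count=1: revealed 0 new [(none)] -> total=9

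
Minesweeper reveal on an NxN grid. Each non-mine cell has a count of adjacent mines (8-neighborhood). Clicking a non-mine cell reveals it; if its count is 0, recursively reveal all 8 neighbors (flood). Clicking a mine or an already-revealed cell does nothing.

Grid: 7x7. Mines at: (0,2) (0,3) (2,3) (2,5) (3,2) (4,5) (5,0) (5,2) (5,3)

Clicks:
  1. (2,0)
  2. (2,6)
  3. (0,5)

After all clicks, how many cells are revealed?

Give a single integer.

Click 1 (2,0) count=0: revealed 10 new [(0,0) (0,1) (1,0) (1,1) (2,0) (2,1) (3,0) (3,1) (4,0) (4,1)] -> total=10
Click 2 (2,6) count=1: revealed 1 new [(2,6)] -> total=11
Click 3 (0,5) count=0: revealed 6 new [(0,4) (0,5) (0,6) (1,4) (1,5) (1,6)] -> total=17

Answer: 17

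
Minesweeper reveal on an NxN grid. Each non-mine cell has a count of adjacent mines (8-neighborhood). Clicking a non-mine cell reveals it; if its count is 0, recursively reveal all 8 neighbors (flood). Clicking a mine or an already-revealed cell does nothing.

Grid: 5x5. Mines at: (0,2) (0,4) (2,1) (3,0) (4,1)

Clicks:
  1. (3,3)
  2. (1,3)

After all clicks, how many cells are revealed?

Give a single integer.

Click 1 (3,3) count=0: revealed 12 new [(1,2) (1,3) (1,4) (2,2) (2,3) (2,4) (3,2) (3,3) (3,4) (4,2) (4,3) (4,4)] -> total=12
Click 2 (1,3) count=2: revealed 0 new [(none)] -> total=12

Answer: 12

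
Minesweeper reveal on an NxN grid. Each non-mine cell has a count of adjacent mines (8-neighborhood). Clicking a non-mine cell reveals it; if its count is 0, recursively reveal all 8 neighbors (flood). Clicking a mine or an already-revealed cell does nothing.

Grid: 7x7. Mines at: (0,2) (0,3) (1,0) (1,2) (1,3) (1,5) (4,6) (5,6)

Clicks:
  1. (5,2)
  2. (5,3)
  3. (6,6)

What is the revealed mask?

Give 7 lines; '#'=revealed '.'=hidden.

Click 1 (5,2) count=0: revealed 30 new [(2,0) (2,1) (2,2) (2,3) (2,4) (2,5) (3,0) (3,1) (3,2) (3,3) (3,4) (3,5) (4,0) (4,1) (4,2) (4,3) (4,4) (4,5) (5,0) (5,1) (5,2) (5,3) (5,4) (5,5) (6,0) (6,1) (6,2) (6,3) (6,4) (6,5)] -> total=30
Click 2 (5,3) count=0: revealed 0 new [(none)] -> total=30
Click 3 (6,6) count=1: revealed 1 new [(6,6)] -> total=31

Answer: .......
.......
######.
######.
######.
######.
#######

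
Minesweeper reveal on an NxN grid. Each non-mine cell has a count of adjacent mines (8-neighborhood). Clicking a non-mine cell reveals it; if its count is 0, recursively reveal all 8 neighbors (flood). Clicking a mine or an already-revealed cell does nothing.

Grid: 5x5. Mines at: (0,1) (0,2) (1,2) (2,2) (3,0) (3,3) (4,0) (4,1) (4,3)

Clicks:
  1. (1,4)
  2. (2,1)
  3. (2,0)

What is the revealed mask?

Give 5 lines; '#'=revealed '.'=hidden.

Answer: ...##
...##
##.##
.....
.....

Derivation:
Click 1 (1,4) count=0: revealed 6 new [(0,3) (0,4) (1,3) (1,4) (2,3) (2,4)] -> total=6
Click 2 (2,1) count=3: revealed 1 new [(2,1)] -> total=7
Click 3 (2,0) count=1: revealed 1 new [(2,0)] -> total=8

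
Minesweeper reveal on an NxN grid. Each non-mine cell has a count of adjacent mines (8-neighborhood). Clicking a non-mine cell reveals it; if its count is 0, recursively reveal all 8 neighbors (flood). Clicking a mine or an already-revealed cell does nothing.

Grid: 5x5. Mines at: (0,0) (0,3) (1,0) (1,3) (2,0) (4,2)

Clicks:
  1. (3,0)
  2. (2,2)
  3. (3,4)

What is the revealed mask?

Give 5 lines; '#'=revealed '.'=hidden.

Answer: .....
.....
..###
#..##
...##

Derivation:
Click 1 (3,0) count=1: revealed 1 new [(3,0)] -> total=1
Click 2 (2,2) count=1: revealed 1 new [(2,2)] -> total=2
Click 3 (3,4) count=0: revealed 6 new [(2,3) (2,4) (3,3) (3,4) (4,3) (4,4)] -> total=8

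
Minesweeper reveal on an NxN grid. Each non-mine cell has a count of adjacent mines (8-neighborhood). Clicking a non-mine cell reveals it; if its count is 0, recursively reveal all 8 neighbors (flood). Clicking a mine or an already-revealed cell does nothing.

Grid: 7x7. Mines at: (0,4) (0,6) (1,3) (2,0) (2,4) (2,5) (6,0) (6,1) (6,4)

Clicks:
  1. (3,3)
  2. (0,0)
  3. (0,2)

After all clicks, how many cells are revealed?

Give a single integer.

Click 1 (3,3) count=1: revealed 1 new [(3,3)] -> total=1
Click 2 (0,0) count=0: revealed 6 new [(0,0) (0,1) (0,2) (1,0) (1,1) (1,2)] -> total=7
Click 3 (0,2) count=1: revealed 0 new [(none)] -> total=7

Answer: 7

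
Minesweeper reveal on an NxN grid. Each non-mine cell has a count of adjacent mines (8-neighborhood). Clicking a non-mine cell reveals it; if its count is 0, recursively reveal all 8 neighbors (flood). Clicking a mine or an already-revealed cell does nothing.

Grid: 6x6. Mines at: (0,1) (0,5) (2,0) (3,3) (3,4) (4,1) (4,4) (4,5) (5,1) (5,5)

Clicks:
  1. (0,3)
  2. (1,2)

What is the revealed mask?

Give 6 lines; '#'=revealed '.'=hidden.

Answer: ..###.
..###.
..###.
......
......
......

Derivation:
Click 1 (0,3) count=0: revealed 9 new [(0,2) (0,3) (0,4) (1,2) (1,3) (1,4) (2,2) (2,3) (2,4)] -> total=9
Click 2 (1,2) count=1: revealed 0 new [(none)] -> total=9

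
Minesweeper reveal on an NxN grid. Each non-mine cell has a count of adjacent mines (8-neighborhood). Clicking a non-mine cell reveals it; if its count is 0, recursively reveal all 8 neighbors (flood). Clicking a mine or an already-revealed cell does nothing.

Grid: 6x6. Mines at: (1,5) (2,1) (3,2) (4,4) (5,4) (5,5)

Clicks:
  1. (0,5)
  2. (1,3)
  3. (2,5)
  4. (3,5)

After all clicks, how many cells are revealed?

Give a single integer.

Answer: 16

Derivation:
Click 1 (0,5) count=1: revealed 1 new [(0,5)] -> total=1
Click 2 (1,3) count=0: revealed 13 new [(0,0) (0,1) (0,2) (0,3) (0,4) (1,0) (1,1) (1,2) (1,3) (1,4) (2,2) (2,3) (2,4)] -> total=14
Click 3 (2,5) count=1: revealed 1 new [(2,5)] -> total=15
Click 4 (3,5) count=1: revealed 1 new [(3,5)] -> total=16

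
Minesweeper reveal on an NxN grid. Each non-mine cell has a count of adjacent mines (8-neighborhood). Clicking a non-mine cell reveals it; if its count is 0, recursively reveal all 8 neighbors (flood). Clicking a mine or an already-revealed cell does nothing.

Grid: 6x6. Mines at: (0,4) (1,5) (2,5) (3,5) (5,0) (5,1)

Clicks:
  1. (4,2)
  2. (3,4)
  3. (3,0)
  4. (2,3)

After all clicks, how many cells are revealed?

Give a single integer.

Click 1 (4,2) count=1: revealed 1 new [(4,2)] -> total=1
Click 2 (3,4) count=2: revealed 1 new [(3,4)] -> total=2
Click 3 (3,0) count=0: revealed 27 new [(0,0) (0,1) (0,2) (0,3) (1,0) (1,1) (1,2) (1,3) (1,4) (2,0) (2,1) (2,2) (2,3) (2,4) (3,0) (3,1) (3,2) (3,3) (4,0) (4,1) (4,3) (4,4) (4,5) (5,2) (5,3) (5,4) (5,5)] -> total=29
Click 4 (2,3) count=0: revealed 0 new [(none)] -> total=29

Answer: 29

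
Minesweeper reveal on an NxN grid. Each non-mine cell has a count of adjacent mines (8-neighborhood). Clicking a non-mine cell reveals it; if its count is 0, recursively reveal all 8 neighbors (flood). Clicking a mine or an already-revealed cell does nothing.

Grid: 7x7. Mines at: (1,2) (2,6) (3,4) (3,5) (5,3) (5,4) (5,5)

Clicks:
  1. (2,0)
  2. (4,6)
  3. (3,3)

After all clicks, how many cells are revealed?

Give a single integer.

Click 1 (2,0) count=0: revealed 22 new [(0,0) (0,1) (1,0) (1,1) (2,0) (2,1) (2,2) (2,3) (3,0) (3,1) (3,2) (3,3) (4,0) (4,1) (4,2) (4,3) (5,0) (5,1) (5,2) (6,0) (6,1) (6,2)] -> total=22
Click 2 (4,6) count=2: revealed 1 new [(4,6)] -> total=23
Click 3 (3,3) count=1: revealed 0 new [(none)] -> total=23

Answer: 23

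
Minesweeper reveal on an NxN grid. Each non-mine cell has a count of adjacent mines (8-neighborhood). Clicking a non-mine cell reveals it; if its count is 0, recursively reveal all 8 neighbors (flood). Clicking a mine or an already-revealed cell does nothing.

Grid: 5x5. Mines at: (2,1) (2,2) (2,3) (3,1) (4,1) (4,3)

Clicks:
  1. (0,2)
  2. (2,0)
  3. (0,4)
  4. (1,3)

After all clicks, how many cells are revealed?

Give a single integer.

Click 1 (0,2) count=0: revealed 10 new [(0,0) (0,1) (0,2) (0,3) (0,4) (1,0) (1,1) (1,2) (1,3) (1,4)] -> total=10
Click 2 (2,0) count=2: revealed 1 new [(2,0)] -> total=11
Click 3 (0,4) count=0: revealed 0 new [(none)] -> total=11
Click 4 (1,3) count=2: revealed 0 new [(none)] -> total=11

Answer: 11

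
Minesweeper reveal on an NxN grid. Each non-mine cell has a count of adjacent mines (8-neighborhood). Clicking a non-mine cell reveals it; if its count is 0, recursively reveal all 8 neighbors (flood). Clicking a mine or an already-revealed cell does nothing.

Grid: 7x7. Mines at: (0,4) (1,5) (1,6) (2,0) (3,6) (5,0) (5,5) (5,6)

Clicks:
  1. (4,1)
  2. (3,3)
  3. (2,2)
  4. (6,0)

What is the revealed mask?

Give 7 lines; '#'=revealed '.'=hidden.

Click 1 (4,1) count=1: revealed 1 new [(4,1)] -> total=1
Click 2 (3,3) count=0: revealed 31 new [(0,0) (0,1) (0,2) (0,3) (1,0) (1,1) (1,2) (1,3) (1,4) (2,1) (2,2) (2,3) (2,4) (2,5) (3,1) (3,2) (3,3) (3,4) (3,5) (4,2) (4,3) (4,4) (4,5) (5,1) (5,2) (5,3) (5,4) (6,1) (6,2) (6,3) (6,4)] -> total=32
Click 3 (2,2) count=0: revealed 0 new [(none)] -> total=32
Click 4 (6,0) count=1: revealed 1 new [(6,0)] -> total=33

Answer: ####...
#####..
.#####.
.#####.
.#####.
.####..
#####..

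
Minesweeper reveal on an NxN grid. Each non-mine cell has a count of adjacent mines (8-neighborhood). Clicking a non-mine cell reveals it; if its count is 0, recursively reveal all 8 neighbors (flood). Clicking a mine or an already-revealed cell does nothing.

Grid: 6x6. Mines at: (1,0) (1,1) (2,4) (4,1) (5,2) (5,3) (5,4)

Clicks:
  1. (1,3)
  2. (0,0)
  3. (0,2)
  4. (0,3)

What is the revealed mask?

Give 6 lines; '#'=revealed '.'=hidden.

Answer: #.####
..####
......
......
......
......

Derivation:
Click 1 (1,3) count=1: revealed 1 new [(1,3)] -> total=1
Click 2 (0,0) count=2: revealed 1 new [(0,0)] -> total=2
Click 3 (0,2) count=1: revealed 1 new [(0,2)] -> total=3
Click 4 (0,3) count=0: revealed 6 new [(0,3) (0,4) (0,5) (1,2) (1,4) (1,5)] -> total=9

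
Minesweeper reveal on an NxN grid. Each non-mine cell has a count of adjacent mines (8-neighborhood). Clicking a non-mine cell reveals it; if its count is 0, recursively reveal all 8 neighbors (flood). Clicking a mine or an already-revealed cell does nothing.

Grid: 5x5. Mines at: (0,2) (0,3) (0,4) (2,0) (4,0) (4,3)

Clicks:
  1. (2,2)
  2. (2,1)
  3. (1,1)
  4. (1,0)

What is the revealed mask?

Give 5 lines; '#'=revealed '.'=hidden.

Click 1 (2,2) count=0: revealed 12 new [(1,1) (1,2) (1,3) (1,4) (2,1) (2,2) (2,3) (2,4) (3,1) (3,2) (3,3) (3,4)] -> total=12
Click 2 (2,1) count=1: revealed 0 new [(none)] -> total=12
Click 3 (1,1) count=2: revealed 0 new [(none)] -> total=12
Click 4 (1,0) count=1: revealed 1 new [(1,0)] -> total=13

Answer: .....
#####
.####
.####
.....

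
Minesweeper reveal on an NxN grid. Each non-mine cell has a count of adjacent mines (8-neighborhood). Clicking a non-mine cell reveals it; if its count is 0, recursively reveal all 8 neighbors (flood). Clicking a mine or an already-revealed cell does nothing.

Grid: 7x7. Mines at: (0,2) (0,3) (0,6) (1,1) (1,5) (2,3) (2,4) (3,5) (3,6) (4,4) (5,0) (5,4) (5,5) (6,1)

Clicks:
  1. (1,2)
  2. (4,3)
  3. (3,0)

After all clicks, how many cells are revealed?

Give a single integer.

Click 1 (1,2) count=4: revealed 1 new [(1,2)] -> total=1
Click 2 (4,3) count=2: revealed 1 new [(4,3)] -> total=2
Click 3 (3,0) count=0: revealed 13 new [(2,0) (2,1) (2,2) (3,0) (3,1) (3,2) (3,3) (4,0) (4,1) (4,2) (5,1) (5,2) (5,3)] -> total=15

Answer: 15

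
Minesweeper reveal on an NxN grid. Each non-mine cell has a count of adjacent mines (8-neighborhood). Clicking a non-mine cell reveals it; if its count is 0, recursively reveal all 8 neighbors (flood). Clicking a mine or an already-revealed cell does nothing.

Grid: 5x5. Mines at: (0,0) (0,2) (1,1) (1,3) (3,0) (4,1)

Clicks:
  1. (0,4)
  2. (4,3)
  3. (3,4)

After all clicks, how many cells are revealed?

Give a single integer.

Click 1 (0,4) count=1: revealed 1 new [(0,4)] -> total=1
Click 2 (4,3) count=0: revealed 9 new [(2,2) (2,3) (2,4) (3,2) (3,3) (3,4) (4,2) (4,3) (4,4)] -> total=10
Click 3 (3,4) count=0: revealed 0 new [(none)] -> total=10

Answer: 10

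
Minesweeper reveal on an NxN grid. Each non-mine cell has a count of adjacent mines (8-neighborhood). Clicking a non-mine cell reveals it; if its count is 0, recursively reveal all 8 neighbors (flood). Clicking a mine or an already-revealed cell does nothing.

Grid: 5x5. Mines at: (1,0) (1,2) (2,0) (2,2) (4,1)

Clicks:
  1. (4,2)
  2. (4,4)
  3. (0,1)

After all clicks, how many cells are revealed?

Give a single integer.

Click 1 (4,2) count=1: revealed 1 new [(4,2)] -> total=1
Click 2 (4,4) count=0: revealed 11 new [(0,3) (0,4) (1,3) (1,4) (2,3) (2,4) (3,2) (3,3) (3,4) (4,3) (4,4)] -> total=12
Click 3 (0,1) count=2: revealed 1 new [(0,1)] -> total=13

Answer: 13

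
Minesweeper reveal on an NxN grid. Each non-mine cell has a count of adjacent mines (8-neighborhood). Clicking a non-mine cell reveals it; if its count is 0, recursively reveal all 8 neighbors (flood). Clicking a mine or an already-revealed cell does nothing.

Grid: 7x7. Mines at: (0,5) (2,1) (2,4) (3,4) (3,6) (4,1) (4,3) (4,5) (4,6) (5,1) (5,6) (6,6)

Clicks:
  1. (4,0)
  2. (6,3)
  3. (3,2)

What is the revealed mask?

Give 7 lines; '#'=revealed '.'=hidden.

Click 1 (4,0) count=2: revealed 1 new [(4,0)] -> total=1
Click 2 (6,3) count=0: revealed 8 new [(5,2) (5,3) (5,4) (5,5) (6,2) (6,3) (6,4) (6,5)] -> total=9
Click 3 (3,2) count=3: revealed 1 new [(3,2)] -> total=10

Answer: .......
.......
.......
..#....
#......
..####.
..####.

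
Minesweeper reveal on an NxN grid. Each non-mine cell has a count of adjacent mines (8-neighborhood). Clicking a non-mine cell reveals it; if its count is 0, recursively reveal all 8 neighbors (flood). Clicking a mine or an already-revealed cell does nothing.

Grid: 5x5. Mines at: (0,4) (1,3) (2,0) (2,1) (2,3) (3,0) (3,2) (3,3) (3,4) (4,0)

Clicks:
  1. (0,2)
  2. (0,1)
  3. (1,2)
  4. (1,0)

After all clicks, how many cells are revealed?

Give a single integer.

Answer: 6

Derivation:
Click 1 (0,2) count=1: revealed 1 new [(0,2)] -> total=1
Click 2 (0,1) count=0: revealed 5 new [(0,0) (0,1) (1,0) (1,1) (1,2)] -> total=6
Click 3 (1,2) count=3: revealed 0 new [(none)] -> total=6
Click 4 (1,0) count=2: revealed 0 new [(none)] -> total=6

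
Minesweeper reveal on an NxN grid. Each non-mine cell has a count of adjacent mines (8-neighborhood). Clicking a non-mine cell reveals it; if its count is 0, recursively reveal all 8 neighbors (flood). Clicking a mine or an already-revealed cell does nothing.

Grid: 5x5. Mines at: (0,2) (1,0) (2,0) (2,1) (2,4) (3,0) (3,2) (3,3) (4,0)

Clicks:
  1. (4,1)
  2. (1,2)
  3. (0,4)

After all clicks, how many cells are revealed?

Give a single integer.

Answer: 6

Derivation:
Click 1 (4,1) count=3: revealed 1 new [(4,1)] -> total=1
Click 2 (1,2) count=2: revealed 1 new [(1,2)] -> total=2
Click 3 (0,4) count=0: revealed 4 new [(0,3) (0,4) (1,3) (1,4)] -> total=6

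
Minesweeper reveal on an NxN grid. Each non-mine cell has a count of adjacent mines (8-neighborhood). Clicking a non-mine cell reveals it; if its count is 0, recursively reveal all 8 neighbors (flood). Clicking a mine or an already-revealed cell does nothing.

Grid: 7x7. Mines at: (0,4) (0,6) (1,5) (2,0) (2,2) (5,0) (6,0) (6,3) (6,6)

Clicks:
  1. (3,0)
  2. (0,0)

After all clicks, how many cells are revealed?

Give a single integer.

Answer: 9

Derivation:
Click 1 (3,0) count=1: revealed 1 new [(3,0)] -> total=1
Click 2 (0,0) count=0: revealed 8 new [(0,0) (0,1) (0,2) (0,3) (1,0) (1,1) (1,2) (1,3)] -> total=9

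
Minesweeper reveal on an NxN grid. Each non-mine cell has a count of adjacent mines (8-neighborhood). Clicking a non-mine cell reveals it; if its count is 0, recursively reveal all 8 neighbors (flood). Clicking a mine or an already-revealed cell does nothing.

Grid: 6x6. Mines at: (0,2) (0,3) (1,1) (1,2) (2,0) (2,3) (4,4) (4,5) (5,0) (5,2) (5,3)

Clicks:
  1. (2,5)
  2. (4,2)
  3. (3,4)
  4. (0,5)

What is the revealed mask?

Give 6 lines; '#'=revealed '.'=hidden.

Click 1 (2,5) count=0: revealed 8 new [(0,4) (0,5) (1,4) (1,5) (2,4) (2,5) (3,4) (3,5)] -> total=8
Click 2 (4,2) count=2: revealed 1 new [(4,2)] -> total=9
Click 3 (3,4) count=3: revealed 0 new [(none)] -> total=9
Click 4 (0,5) count=0: revealed 0 new [(none)] -> total=9

Answer: ....##
....##
....##
....##
..#...
......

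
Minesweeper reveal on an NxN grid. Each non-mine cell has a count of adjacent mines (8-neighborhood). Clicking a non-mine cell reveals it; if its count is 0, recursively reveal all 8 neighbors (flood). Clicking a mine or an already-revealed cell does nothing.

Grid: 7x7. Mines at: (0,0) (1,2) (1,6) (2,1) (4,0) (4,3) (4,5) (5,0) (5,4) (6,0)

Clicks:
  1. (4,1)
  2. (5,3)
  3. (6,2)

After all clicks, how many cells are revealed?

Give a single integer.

Click 1 (4,1) count=2: revealed 1 new [(4,1)] -> total=1
Click 2 (5,3) count=2: revealed 1 new [(5,3)] -> total=2
Click 3 (6,2) count=0: revealed 5 new [(5,1) (5,2) (6,1) (6,2) (6,3)] -> total=7

Answer: 7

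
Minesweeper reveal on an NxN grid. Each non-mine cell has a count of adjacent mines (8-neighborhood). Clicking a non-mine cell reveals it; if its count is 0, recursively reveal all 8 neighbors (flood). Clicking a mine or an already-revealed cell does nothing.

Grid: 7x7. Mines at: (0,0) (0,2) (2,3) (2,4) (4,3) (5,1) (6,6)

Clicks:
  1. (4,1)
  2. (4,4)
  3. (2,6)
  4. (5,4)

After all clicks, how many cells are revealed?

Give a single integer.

Answer: 20

Derivation:
Click 1 (4,1) count=1: revealed 1 new [(4,1)] -> total=1
Click 2 (4,4) count=1: revealed 1 new [(4,4)] -> total=2
Click 3 (2,6) count=0: revealed 18 new [(0,3) (0,4) (0,5) (0,6) (1,3) (1,4) (1,5) (1,6) (2,5) (2,6) (3,4) (3,5) (3,6) (4,5) (4,6) (5,4) (5,5) (5,6)] -> total=20
Click 4 (5,4) count=1: revealed 0 new [(none)] -> total=20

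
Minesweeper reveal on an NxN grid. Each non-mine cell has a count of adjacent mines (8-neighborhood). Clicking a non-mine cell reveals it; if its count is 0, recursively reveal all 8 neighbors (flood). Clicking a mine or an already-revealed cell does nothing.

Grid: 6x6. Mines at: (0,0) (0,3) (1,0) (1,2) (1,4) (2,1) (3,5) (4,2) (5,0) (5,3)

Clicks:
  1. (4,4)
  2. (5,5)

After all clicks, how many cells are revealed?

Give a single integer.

Answer: 4

Derivation:
Click 1 (4,4) count=2: revealed 1 new [(4,4)] -> total=1
Click 2 (5,5) count=0: revealed 3 new [(4,5) (5,4) (5,5)] -> total=4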